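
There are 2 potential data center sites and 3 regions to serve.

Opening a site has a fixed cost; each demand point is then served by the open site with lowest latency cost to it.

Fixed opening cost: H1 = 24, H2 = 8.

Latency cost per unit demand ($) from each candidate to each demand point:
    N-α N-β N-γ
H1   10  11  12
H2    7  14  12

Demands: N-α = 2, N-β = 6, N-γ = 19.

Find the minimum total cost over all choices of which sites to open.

Open {H2}: assign each demand point to its cheapest open site.
  N-α→H2 2×7=14, N-β→H2 6×14=84, N-γ→H2 19×12=228
  latency cost 326, fixed 8 → total 334.
Compare {H1}: latency cost 314 + fixed 24 = 338.
Compare {H1, H2}: latency cost 308 + fixed 32 = 340.

334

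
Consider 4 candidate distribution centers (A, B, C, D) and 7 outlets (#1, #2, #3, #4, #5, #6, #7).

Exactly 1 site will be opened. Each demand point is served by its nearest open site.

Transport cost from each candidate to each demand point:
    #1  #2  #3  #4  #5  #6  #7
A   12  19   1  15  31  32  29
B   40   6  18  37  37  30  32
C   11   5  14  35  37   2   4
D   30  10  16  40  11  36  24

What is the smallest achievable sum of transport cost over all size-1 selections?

Open {C}.
  #1→C 11, #2→C 5, #3→C 14, #4→C 35, #5→C 37, #6→C 2, #7→C 4  ⇒ total 108.
Compare {A}: total 139.
Compare {D}: total 167.
No size-1 selection does better; minimum is 108.

108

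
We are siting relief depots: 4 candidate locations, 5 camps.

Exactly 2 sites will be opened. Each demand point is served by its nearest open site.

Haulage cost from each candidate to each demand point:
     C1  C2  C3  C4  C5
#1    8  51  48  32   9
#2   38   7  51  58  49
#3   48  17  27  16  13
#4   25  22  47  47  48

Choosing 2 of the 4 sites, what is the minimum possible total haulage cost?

Open {#1, #3}.
  C1→#1 8, C2→#3 17, C3→#3 27, C4→#3 16, C5→#1 9  ⇒ total 77.
Compare {#3, #4}: total 98.
Compare {#2, #3}: total 101.
No size-2 selection does better; minimum is 77.

77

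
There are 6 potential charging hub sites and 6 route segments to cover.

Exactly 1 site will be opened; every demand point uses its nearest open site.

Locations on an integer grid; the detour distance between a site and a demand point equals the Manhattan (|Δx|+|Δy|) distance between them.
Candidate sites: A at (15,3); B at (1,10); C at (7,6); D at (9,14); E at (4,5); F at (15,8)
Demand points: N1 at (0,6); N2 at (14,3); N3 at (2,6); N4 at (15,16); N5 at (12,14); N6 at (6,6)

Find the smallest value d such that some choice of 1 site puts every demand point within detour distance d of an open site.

17

Open {D}.
  Farthest demand point is N1 at detour distance 17 (to D); all others are ≤ 17.
With {F} the worst case is 17.
With {A} the worst case is 18.
No size-1 selection achieves below 17.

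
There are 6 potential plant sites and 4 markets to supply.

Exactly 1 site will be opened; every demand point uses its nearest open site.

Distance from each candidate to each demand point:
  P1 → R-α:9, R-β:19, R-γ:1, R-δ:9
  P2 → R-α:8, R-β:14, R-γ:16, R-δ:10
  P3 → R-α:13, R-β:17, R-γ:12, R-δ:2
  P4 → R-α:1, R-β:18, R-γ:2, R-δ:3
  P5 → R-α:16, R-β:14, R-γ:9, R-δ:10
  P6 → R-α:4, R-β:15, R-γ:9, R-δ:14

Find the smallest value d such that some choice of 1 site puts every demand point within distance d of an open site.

15

Open {P6}.
  Farthest demand point is R-β at distance 15 (to P6); all others are ≤ 15.
With {P2} the worst case is 16.
With {P5} the worst case is 16.
No size-1 selection achieves below 15.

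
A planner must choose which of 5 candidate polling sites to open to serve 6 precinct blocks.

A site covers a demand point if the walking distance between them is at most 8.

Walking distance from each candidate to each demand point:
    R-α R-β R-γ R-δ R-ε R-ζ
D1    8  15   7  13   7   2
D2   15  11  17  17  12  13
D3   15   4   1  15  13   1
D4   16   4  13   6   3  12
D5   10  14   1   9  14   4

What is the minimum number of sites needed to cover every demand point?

2

Coverage sets (demand points within 8 of each site):
  D1: {R-α, R-γ, R-ε, R-ζ}
  D2: {}
  D3: {R-β, R-γ, R-ζ}
  D4: {R-β, R-δ, R-ε}
  D5: {R-γ, R-ζ}
No single site covers all 6 demand points.
But {D1, D4} covers everything, so the minimum is 2.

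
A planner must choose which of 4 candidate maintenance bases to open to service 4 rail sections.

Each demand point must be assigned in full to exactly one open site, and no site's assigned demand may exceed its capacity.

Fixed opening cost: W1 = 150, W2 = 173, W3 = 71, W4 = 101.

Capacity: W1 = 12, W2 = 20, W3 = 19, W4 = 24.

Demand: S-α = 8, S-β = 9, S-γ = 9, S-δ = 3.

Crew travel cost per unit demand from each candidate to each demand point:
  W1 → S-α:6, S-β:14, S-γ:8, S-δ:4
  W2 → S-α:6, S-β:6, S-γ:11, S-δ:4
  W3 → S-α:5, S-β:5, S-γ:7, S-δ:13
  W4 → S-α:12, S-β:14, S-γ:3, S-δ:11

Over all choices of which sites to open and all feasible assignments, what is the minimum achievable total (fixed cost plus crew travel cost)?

Open {W3, W4}; cheapest assignment that respects the capacities:
  W3 (cap 19, load 17): S-α, S-β — cost 8×5 + 9×5 = 85
  W4 (cap 24, load 12): S-γ, S-δ — cost 9×3 + 3×11 = 60
  Shipping 145, fixed 172 → total 317.
  Any other capacity-feasible assignment to {W3, W4} ships for at least 145.
Compare {W1, W3}: its best feasible assignment gives total 389.
Compare {W2, W3}: its best feasible assignment gives total 412.
Every other set of open sites that can feasibly serve all demand totals ≥ 389 even under its best assignment. Minimum: 317.

317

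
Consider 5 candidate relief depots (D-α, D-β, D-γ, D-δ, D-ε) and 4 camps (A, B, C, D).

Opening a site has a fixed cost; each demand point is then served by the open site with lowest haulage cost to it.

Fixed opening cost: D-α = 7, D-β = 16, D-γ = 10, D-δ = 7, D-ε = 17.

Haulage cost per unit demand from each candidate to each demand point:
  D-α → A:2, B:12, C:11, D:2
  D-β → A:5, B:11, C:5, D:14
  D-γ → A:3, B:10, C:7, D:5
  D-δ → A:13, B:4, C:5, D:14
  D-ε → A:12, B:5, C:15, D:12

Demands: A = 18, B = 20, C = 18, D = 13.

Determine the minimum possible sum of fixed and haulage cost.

246

Open {D-α, D-δ}: assign each demand point to its cheapest open site.
  A→D-α 18×2=36, B→D-δ 20×4=80, C→D-δ 18×5=90, D→D-α 13×2=26
  haulage cost 232, fixed 14 → total 246.
Compare {D-α, D-γ, D-δ}: haulage cost 232 + fixed 24 = 256.
Compare {D-α, D-β, D-δ}: haulage cost 232 + fixed 30 = 262.
Compare {D-α, D-δ, D-ε}: haulage cost 232 + fixed 31 = 263.
All other subsets cost ≥ 256. Minimum total cost: 246.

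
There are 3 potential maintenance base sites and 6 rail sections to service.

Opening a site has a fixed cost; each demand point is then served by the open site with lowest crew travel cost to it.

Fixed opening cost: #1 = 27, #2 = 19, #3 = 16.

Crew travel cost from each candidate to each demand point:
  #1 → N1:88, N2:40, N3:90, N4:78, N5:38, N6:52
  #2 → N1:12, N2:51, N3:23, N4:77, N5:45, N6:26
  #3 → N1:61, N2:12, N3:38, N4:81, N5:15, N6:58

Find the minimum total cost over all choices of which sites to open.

Open {#2, #3}: assign each demand point to its cheapest open site.
  N1→#2 12, N2→#3 12, N3→#2 23, N4→#2 77, N5→#3 15, N6→#2 26
  crew travel cost 165, fixed 35 → total 200.
Compare {#1, #2, #3}: crew travel cost 165 + fixed 62 = 227.
Compare {#2}: crew travel cost 234 + fixed 19 = 253.
Compare {#1, #2}: crew travel cost 216 + fixed 46 = 262.
All other subsets cost ≥ 227. Minimum total cost: 200.

200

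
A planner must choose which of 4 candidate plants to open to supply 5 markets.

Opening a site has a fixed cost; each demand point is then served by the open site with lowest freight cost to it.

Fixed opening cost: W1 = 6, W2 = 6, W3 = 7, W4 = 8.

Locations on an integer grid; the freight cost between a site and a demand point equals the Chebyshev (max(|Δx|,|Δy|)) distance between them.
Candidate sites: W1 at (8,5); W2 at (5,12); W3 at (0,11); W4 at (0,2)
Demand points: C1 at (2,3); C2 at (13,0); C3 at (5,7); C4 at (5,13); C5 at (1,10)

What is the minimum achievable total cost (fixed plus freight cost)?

31

Open {W1, W2}: assign each demand point to its cheapest open site.
  C1→W1 6, C2→W1 5, C3→W1 3, C4→W2 1, C5→W2 4
  freight cost 19, fixed 12 → total 31.
Compare {W1, W3}: freight cost 20 + fixed 13 = 33.
Compare {W1}: freight cost 29 + fixed 6 = 35.
Compare {W1, W2, W3}: freight cost 16 + fixed 19 = 35.
All other subsets cost ≥ 33. Minimum total cost: 31.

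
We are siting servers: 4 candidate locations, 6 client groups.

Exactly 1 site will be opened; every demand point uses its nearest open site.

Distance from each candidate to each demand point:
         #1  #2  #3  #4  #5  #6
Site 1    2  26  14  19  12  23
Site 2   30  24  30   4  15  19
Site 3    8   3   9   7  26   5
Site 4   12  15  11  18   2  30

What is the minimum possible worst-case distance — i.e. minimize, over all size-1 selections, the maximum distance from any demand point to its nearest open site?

Open {Site 1}.
  Farthest demand point is #2 at distance 26 (to Site 1); all others are ≤ 26.
With {Site 3} the worst case is 26.
With {Site 2} the worst case is 30.
No size-1 selection achieves below 26.

26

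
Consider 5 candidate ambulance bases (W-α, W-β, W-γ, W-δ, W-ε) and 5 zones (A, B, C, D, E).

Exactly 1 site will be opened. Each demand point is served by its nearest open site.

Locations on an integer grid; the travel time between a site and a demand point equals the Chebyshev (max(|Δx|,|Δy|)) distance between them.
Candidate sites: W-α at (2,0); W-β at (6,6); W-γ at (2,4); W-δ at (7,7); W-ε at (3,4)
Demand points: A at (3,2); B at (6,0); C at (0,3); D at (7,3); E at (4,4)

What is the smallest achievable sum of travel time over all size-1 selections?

14

Open {W-ε}.
  A→W-ε 2, B→W-ε 4, C→W-ε 3, D→W-ε 4, E→W-ε 1  ⇒ total 14.
Compare {W-γ}: total 15.
Compare {W-α}: total 18.
No size-1 selection does better; minimum is 14.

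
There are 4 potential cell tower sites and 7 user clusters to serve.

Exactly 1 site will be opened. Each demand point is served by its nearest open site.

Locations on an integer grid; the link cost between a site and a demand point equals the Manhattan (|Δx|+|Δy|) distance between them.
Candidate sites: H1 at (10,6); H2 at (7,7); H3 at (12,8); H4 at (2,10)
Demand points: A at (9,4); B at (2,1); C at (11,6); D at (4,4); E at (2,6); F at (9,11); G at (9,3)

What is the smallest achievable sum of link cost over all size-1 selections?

43

Open {H1}.
  A→H1 3, B→H1 13, C→H1 1, D→H1 8, E→H1 8, F→H1 6, G→H1 4  ⇒ total 43.
Compare {H2}: total 45.
Compare {H3}: total 65.
No size-1 selection does better; minimum is 43.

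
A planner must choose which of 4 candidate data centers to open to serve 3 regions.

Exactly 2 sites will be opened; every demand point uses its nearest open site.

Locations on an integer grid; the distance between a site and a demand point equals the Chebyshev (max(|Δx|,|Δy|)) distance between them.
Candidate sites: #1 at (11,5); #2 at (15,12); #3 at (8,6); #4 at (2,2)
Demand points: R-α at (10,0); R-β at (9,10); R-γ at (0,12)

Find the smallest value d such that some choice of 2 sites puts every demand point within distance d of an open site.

Open {#1, #3}.
  Farthest demand point is R-γ at distance 8 (to #3); all others are ≤ 8.
With {#2, #3} the worst case is 8.
With {#3, #4} the worst case is 8.
No size-2 selection achieves below 8.

8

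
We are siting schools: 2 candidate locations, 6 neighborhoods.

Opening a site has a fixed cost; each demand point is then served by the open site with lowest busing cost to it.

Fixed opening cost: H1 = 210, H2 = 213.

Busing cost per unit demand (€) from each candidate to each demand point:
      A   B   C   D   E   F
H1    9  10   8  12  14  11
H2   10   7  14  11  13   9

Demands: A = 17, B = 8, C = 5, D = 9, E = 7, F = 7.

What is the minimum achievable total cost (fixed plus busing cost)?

Open {H2}: assign each demand point to its cheapest open site.
  A→H2 17×10=170, B→H2 8×7=56, C→H2 5×14=70, D→H2 9×11=99, E→H2 7×13=91, F→H2 7×9=63
  busing cost 549, fixed 213 → total 762.
Compare {H1}: busing cost 556 + fixed 210 = 766.
Compare {H1, H2}: busing cost 502 + fixed 423 = 925.

762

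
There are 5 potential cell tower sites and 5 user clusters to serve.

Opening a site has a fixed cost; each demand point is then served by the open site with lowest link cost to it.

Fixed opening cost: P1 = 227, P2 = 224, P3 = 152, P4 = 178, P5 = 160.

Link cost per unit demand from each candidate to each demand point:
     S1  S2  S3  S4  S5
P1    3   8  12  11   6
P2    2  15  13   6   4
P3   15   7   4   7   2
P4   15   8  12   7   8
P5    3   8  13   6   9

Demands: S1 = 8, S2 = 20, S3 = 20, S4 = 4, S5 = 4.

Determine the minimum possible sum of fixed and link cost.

Open {P3}: assign each demand point to its cheapest open site.
  S1→P3 8×15=120, S2→P3 20×7=140, S3→P3 20×4=80, S4→P3 4×7=28, S5→P3 4×2=8
  link cost 376, fixed 152 → total 528.
Compare {P3, P5}: link cost 276 + fixed 312 = 588.
Compare {P2, P3}: link cost 268 + fixed 376 = 644.
Compare {P1, P3}: link cost 280 + fixed 379 = 659.
All other subsets cost ≥ 588. Minimum total cost: 528.

528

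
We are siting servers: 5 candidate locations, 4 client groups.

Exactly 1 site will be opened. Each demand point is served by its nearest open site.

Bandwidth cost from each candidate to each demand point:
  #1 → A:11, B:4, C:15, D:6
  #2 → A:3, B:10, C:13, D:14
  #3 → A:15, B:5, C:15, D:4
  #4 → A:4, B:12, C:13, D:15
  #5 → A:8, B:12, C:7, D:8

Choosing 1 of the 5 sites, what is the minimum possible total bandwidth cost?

35

Open {#5}.
  A→#5 8, B→#5 12, C→#5 7, D→#5 8  ⇒ total 35.
Compare {#1}: total 36.
Compare {#3}: total 39.
No size-1 selection does better; minimum is 35.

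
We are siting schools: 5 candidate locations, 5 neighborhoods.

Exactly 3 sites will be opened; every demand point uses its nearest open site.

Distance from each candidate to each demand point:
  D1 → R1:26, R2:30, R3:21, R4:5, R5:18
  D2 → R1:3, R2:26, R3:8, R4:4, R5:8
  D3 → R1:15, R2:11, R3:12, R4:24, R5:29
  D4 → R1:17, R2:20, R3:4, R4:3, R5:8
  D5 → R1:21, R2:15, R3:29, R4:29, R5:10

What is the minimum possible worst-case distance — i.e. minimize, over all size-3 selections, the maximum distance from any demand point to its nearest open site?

Open {D1, D2, D3}.
  Farthest demand point is R2 at distance 11 (to D3); all others are ≤ 11.
With {D2, D3, D4} the worst case is 11.
With {D2, D3, D5} the worst case is 11.
No size-3 selection achieves below 11.

11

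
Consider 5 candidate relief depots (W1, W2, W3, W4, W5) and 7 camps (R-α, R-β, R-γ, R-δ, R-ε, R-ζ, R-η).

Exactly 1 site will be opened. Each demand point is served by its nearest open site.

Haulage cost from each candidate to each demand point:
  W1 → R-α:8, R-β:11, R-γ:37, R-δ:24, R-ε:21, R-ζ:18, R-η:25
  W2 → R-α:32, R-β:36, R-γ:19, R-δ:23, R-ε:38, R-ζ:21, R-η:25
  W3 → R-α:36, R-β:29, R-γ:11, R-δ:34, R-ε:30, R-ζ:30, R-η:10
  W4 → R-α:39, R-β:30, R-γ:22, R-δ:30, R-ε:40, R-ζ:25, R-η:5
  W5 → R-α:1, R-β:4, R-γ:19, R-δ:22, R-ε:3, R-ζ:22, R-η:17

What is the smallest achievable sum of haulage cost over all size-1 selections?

88

Open {W5}.
  R-α→W5 1, R-β→W5 4, R-γ→W5 19, R-δ→W5 22, R-ε→W5 3, R-ζ→W5 22, R-η→W5 17  ⇒ total 88.
Compare {W1}: total 144.
Compare {W3}: total 180.
No size-1 selection does better; minimum is 88.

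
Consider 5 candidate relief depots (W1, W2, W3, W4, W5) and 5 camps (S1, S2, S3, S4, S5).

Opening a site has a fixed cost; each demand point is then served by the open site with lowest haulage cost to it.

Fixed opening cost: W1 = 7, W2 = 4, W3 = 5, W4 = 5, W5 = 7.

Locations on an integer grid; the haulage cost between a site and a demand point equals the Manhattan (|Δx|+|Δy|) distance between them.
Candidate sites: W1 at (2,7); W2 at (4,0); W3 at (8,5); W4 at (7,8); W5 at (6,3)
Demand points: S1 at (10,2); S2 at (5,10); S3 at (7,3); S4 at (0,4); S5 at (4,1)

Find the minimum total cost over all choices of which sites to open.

Open {W5}: assign each demand point to its cheapest open site.
  S1→W5 5, S2→W5 8, S3→W5 1, S4→W5 7, S5→W5 4
  haulage cost 25, fixed 7 → total 32.
Compare {W2, W5}: haulage cost 22 + fixed 11 = 33.
Compare {W4, W5}: haulage cost 21 + fixed 12 = 33.
Compare {W2, W3}: haulage cost 25 + fixed 9 = 34.
All other subsets cost ≥ 33. Minimum total cost: 32.

32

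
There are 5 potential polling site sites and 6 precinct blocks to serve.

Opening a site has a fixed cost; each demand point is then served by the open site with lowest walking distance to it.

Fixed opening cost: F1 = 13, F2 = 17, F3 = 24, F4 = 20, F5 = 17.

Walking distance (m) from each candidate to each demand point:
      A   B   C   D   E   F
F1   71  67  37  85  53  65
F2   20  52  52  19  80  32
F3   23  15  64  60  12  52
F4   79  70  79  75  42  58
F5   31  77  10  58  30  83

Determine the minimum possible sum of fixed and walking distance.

166

Open {F2, F3, F5}: assign each demand point to its cheapest open site.
  A→F2 20, B→F3 15, C→F5 10, D→F2 19, E→F3 12, F→F2 32
  walking distance 108, fixed 58 → total 166.
Compare {F1, F2, F3, F5}: walking distance 108 + fixed 71 = 179.
Compare {F2, F3, F4, F5}: walking distance 108 + fixed 78 = 186.
Compare {F1, F2, F3}: walking distance 135 + fixed 54 = 189.
All other subsets cost ≥ 179. Minimum total cost: 166.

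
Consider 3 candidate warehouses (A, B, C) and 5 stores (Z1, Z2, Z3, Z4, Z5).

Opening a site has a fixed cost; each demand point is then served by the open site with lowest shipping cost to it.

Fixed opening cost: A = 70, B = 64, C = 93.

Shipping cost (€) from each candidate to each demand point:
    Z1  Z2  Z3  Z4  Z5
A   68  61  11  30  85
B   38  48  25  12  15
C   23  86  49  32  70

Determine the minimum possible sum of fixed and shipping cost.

202

Open {B}: assign each demand point to its cheapest open site.
  Z1→B 38, Z2→B 48, Z3→B 25, Z4→B 12, Z5→B 15
  shipping cost 138, fixed 64 → total 202.
Compare {A, B}: shipping cost 124 + fixed 134 = 258.
Compare {B, C}: shipping cost 123 + fixed 157 = 280.
Compare {A}: shipping cost 255 + fixed 70 = 325.
All other subsets cost ≥ 258. Minimum total cost: 202.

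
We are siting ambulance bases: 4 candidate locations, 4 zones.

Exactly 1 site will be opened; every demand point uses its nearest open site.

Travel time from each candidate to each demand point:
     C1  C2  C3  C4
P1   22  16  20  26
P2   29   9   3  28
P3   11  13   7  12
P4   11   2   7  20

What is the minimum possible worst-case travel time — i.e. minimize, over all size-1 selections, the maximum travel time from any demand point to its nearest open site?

Open {P3}.
  Farthest demand point is C2 at travel time 13 (to P3); all others are ≤ 13.
With {P4} the worst case is 20.
With {P1} the worst case is 26.
No size-1 selection achieves below 13.

13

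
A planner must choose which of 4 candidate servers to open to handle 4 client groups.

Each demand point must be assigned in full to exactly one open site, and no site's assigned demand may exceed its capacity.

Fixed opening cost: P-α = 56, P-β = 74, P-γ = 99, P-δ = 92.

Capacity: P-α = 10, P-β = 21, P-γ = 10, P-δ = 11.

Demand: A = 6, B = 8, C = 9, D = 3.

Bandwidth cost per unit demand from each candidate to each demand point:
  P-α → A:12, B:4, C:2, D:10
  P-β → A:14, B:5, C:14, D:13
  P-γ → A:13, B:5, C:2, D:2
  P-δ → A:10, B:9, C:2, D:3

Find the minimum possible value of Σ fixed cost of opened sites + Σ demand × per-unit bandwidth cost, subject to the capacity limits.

Open {P-α, P-β}; cheapest assignment that respects the capacities:
  P-α (cap 10, load 9): C — cost 9×2 = 18
  P-β (cap 21, load 17): A, B, D — cost 6×14 + 8×5 + 3×13 = 163
  Shipping 181, fixed 130 → total 311.
  Any other capacity-feasible assignment to {P-α, P-β} ships for at least 181.
Compare {P-β, P-δ}: its best feasible assignment gives total 347.
Compare {P-α, P-β, P-δ}: its best feasible assignment gives total 349.
Every other set of open sites that can feasibly serve all demand totals ≥ 347 even under its best assignment. Minimum: 311.

311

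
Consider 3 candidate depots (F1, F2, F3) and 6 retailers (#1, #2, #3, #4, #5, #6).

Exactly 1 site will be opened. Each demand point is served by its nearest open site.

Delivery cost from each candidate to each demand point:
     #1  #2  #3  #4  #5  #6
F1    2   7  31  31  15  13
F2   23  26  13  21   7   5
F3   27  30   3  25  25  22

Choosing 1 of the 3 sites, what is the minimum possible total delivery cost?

95

Open {F2}.
  #1→F2 23, #2→F2 26, #3→F2 13, #4→F2 21, #5→F2 7, #6→F2 5  ⇒ total 95.
Compare {F1}: total 99.
Compare {F3}: total 132.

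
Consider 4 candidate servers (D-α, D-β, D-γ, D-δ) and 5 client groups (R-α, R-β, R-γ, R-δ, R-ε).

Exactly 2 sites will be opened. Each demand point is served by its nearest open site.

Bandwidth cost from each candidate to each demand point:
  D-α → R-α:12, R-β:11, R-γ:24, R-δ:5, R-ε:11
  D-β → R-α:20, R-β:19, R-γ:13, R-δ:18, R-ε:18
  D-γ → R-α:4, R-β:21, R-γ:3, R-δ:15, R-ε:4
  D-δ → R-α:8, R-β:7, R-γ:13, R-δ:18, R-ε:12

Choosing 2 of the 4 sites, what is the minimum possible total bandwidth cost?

27

Open {D-α, D-γ}.
  R-α→D-γ 4, R-β→D-α 11, R-γ→D-γ 3, R-δ→D-α 5, R-ε→D-γ 4  ⇒ total 27.
Compare {D-γ, D-δ}: total 33.
Compare {D-α, D-δ}: total 44.
No size-2 selection does better; minimum is 27.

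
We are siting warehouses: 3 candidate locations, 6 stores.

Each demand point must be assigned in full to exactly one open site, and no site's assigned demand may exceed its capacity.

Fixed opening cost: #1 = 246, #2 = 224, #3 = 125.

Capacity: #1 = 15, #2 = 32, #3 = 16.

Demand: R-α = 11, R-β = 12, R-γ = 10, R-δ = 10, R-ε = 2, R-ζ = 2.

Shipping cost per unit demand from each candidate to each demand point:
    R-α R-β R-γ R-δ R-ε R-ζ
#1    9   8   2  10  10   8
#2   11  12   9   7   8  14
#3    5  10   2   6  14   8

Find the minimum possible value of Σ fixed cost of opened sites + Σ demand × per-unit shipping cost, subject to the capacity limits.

Open {#2, #3}; cheapest assignment that respects the capacities:
  #2 (cap 32, load 32): R-β, R-γ, R-δ — cost 12×12 + 10×9 + 10×7 = 304
  #3 (cap 16, load 15): R-α, R-ε, R-ζ — cost 11×5 + 2×14 + 2×8 = 99
  Shipping 403, fixed 349 → total 752.
  Any other capacity-feasible assignment to {#2, #3} ships for at least 403.
Compare {#1, #2}: its best feasible assignment gives total 909.
Compare {#1, #2, #3}: its best feasible assignment gives total 916.
Every other set of open sites that can feasibly serve all demand totals ≥ 909 even under its best assignment. Minimum: 752.

752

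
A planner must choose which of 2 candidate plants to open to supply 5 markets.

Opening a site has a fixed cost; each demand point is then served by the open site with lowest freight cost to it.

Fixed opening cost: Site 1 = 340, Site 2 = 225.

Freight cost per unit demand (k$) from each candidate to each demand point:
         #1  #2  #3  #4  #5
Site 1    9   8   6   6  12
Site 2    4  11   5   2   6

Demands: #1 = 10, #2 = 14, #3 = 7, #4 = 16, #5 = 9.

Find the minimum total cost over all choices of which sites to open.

540

Open {Site 2}: assign each demand point to its cheapest open site.
  #1→Site 2 10×4=40, #2→Site 2 14×11=154, #3→Site 2 7×5=35, #4→Site 2 16×2=32, #5→Site 2 9×6=54
  freight cost 315, fixed 225 → total 540.
Compare {Site 1}: freight cost 448 + fixed 340 = 788.
Compare {Site 1, Site 2}: freight cost 273 + fixed 565 = 838.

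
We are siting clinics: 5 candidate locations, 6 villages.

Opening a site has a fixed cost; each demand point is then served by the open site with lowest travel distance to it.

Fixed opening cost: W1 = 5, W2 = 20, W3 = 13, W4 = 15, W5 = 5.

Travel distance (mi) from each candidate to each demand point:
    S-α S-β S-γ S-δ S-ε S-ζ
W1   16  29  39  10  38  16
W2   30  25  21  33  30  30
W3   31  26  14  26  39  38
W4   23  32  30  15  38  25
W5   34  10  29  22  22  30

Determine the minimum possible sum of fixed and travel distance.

111

Open {W1, W3, W5}: assign each demand point to its cheapest open site.
  S-α→W1 16, S-β→W5 10, S-γ→W3 14, S-δ→W1 10, S-ε→W5 22, S-ζ→W1 16
  travel distance 88, fixed 23 → total 111.
Compare {W1, W5}: travel distance 103 + fixed 10 = 113.
Compare {W1, W2, W5}: travel distance 95 + fixed 30 = 125.
Compare {W1, W3, W4, W5}: travel distance 88 + fixed 38 = 126.
All other subsets cost ≥ 113. Minimum total cost: 111.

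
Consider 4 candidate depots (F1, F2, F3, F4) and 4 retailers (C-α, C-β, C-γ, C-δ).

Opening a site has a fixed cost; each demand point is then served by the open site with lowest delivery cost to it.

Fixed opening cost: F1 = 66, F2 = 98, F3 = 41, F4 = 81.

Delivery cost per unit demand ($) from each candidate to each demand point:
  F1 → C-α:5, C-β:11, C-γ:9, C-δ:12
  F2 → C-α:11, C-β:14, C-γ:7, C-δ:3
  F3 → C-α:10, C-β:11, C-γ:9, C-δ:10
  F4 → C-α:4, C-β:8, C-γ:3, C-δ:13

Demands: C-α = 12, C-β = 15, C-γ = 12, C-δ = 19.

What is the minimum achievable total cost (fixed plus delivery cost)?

Open {F2, F4}: assign each demand point to its cheapest open site.
  C-α→F4 12×4=48, C-β→F4 15×8=120, C-γ→F4 12×3=36, C-δ→F2 19×3=57
  delivery cost 261, fixed 179 → total 440.
Compare {F2, F3, F4}: delivery cost 261 + fixed 220 = 481.
Compare {F1, F2, F4}: delivery cost 261 + fixed 245 = 506.
Compare {F3, F4}: delivery cost 394 + fixed 122 = 516.
All other subsets cost ≥ 481. Minimum total cost: 440.

440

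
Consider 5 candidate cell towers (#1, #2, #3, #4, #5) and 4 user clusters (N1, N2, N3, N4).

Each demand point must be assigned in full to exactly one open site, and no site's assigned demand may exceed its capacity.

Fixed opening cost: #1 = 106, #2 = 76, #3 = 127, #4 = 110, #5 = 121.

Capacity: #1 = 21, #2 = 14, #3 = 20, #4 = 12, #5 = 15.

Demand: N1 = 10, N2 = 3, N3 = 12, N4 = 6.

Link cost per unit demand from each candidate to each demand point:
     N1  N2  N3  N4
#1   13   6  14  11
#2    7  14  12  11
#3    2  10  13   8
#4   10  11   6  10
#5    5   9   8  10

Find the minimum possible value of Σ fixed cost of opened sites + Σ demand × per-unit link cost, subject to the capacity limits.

Open {#3, #4}; cheapest assignment that respects the capacities:
  #3 (cap 20, load 19): N1, N2, N4 — cost 10×2 + 3×10 + 6×8 = 98
  #4 (cap 12, load 12): N3 — cost 12×6 = 72
  Shipping 170, fixed 237 → total 407.
  Any other capacity-feasible assignment to {#3, #4} ships for at least 170.
Compare {#3, #5}: its best feasible assignment gives total 439.
Compare {#2, #3}: its best feasible assignment gives total 445.
Every other set of open sites that can feasibly serve all demand totals ≥ 439 even under its best assignment. Minimum: 407.

407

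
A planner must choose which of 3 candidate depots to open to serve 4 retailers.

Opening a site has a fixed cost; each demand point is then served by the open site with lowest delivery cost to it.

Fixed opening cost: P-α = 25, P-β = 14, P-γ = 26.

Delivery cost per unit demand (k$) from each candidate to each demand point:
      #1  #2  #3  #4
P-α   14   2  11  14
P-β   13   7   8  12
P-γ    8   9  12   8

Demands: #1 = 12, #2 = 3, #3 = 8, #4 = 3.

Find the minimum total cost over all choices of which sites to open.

Open {P-β, P-γ}: assign each demand point to its cheapest open site.
  #1→P-γ 12×8=96, #2→P-β 3×7=21, #3→P-β 8×8=64, #4→P-γ 3×8=24
  delivery cost 205, fixed 40 → total 245.
Compare {P-α, P-β, P-γ}: delivery cost 190 + fixed 65 = 255.
Compare {P-α, P-γ}: delivery cost 214 + fixed 51 = 265.
Compare {P-γ}: delivery cost 243 + fixed 26 = 269.
All other subsets cost ≥ 255. Minimum total cost: 245.

245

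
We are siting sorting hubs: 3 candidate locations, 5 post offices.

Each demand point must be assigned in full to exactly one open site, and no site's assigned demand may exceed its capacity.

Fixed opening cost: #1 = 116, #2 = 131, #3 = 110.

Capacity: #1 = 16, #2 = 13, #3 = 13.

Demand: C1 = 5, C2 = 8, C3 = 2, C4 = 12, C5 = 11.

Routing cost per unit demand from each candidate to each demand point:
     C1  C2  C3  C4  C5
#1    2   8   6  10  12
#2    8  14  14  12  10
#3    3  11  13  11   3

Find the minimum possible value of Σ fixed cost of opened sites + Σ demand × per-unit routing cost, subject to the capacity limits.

620

Open {#1, #2, #3}; cheapest assignment that respects the capacities:
  #1 (cap 16, load 15): C1, C2, C3 — cost 5×2 + 8×8 + 2×6 = 86
  #2 (cap 13, load 12): C4 — cost 12×12 = 144
  #3 (cap 13, load 11): C5 — cost 11×3 = 33
  Shipping 263, fixed 357 → total 620.
  Any other capacity-feasible assignment to {#1, #2, #3} ships for at least 263.
Total demand is 38 and no other set of sites has combined capacity ≥ 38, so {#1, #2, #3} is the only feasible choice of open sites. Minimum: 620.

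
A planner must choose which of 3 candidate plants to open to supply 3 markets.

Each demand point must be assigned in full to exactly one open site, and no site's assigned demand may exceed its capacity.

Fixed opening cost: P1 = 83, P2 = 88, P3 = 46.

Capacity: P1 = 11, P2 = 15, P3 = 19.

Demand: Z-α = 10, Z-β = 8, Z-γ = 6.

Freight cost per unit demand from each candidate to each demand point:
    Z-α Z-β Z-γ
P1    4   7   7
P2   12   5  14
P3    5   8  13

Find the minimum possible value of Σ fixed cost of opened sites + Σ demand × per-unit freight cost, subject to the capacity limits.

Open {P1, P3}; cheapest assignment that respects the capacities:
  P1 (cap 11, load 6): Z-γ — cost 6×7 = 42
  P3 (cap 19, load 18): Z-α, Z-β — cost 10×5 + 8×8 = 114
  Shipping 156, fixed 129 → total 285.
  Any other capacity-feasible assignment to {P1, P3} ships for at least 156.
Compare {P2, P3}: its best feasible assignment gives total 302.
Compare {P1, P2}: its best feasible assignment gives total 335.
Every other set of open sites that can feasibly serve all demand totals ≥ 302 even under its best assignment. Minimum: 285.

285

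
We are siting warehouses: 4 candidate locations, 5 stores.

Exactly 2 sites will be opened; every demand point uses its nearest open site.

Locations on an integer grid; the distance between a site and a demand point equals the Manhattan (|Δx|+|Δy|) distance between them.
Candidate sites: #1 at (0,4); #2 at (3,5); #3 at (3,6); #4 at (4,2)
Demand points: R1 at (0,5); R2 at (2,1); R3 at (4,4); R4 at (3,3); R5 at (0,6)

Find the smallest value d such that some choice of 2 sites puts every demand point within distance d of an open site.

Open {#1, #4}.
  Farthest demand point is R2 at distance 3 (to #4); all others are ≤ 3.
With {#2, #4} the worst case is 4.
With {#3, #4} the worst case is 4.
No size-2 selection achieves below 3.

3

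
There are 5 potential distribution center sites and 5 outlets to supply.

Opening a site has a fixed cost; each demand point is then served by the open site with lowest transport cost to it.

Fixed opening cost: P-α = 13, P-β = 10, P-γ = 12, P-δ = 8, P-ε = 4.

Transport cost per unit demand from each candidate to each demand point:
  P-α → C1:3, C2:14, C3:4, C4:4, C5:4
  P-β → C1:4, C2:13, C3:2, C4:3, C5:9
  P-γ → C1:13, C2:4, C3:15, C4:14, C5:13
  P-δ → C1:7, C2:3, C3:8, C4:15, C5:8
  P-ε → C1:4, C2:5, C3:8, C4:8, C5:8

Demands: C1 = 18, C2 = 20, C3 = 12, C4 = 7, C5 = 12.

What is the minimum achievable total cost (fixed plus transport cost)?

Open {P-α, P-β, P-δ}: assign each demand point to its cheapest open site.
  C1→P-α 18×3=54, C2→P-δ 20×3=60, C3→P-β 12×2=24, C4→P-β 7×3=21, C5→P-α 12×4=48
  transport cost 207, fixed 31 → total 238.
Compare {P-α, P-β, P-δ, P-ε}: transport cost 207 + fixed 35 = 242.
Compare {P-α, P-β, P-γ, P-δ}: transport cost 207 + fixed 43 = 250.
Compare {P-α, P-β, P-γ, P-δ, P-ε}: transport cost 207 + fixed 47 = 254.
All other subsets cost ≥ 242. Minimum total cost: 238.

238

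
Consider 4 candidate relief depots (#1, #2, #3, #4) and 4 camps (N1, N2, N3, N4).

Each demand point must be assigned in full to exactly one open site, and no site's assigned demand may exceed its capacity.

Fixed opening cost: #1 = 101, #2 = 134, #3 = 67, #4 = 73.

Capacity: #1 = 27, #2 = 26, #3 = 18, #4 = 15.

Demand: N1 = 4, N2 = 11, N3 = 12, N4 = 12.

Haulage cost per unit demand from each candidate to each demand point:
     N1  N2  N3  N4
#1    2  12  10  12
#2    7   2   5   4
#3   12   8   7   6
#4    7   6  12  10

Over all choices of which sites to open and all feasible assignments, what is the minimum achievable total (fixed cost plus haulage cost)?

Open {#2, #3}; cheapest assignment that respects the capacities:
  #2 (cap 26, load 23): N2, N3 — cost 11×2 + 12×5 = 82
  #3 (cap 18, load 16): N1, N4 — cost 4×12 + 12×6 = 120
  Shipping 202, fixed 201 → total 403.
  Any other capacity-feasible assignment to {#2, #3} ships for at least 202.
Compare {#2, #4}: its best feasible assignment gives total 409.
Compare {#1, #2}: its best feasible assignment gives total 433.
Every other set of open sites that can feasibly serve all demand totals ≥ 409 even under its best assignment. Minimum: 403.

403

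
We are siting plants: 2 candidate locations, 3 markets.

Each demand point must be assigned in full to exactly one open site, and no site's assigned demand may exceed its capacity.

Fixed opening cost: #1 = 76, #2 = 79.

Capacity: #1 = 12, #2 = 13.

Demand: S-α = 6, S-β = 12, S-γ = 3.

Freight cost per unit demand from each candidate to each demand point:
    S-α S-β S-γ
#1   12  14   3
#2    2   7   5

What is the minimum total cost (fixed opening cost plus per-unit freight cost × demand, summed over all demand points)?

320

Open {#1, #2}; cheapest assignment that respects the capacities:
  #1 (cap 12, load 9): S-α, S-γ — cost 6×12 + 3×3 = 81
  #2 (cap 13, load 12): S-β — cost 12×7 = 84
  Shipping 165, fixed 155 → total 320.
  Any other capacity-feasible assignment to {#1, #2} ships for at least 165.
Total demand is 21 and no other set of sites has combined capacity ≥ 21, so {#1, #2} is the only feasible choice of open sites. Minimum: 320.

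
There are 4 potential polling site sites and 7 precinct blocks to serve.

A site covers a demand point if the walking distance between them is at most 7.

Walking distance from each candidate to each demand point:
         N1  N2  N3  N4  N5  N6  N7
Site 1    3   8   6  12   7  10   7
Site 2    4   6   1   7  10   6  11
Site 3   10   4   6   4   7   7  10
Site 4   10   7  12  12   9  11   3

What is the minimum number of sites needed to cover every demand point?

Coverage sets (demand points within 7 of each site):
  Site 1: {N1, N3, N5, N7}
  Site 2: {N1, N2, N3, N4, N6}
  Site 3: {N2, N3, N4, N5, N6}
  Site 4: {N2, N7}
No single site covers all 7 demand points.
But {Site 1, Site 2} covers everything, so the minimum is 2.

2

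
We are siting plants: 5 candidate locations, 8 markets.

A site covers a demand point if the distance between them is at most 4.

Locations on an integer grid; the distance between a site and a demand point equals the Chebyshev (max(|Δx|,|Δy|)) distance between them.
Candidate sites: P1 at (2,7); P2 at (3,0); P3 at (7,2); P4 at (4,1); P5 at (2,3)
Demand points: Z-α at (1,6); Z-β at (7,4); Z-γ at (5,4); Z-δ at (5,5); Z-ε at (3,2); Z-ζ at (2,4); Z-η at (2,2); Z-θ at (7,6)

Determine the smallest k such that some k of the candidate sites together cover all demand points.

Coverage sets (demand points within 4 of each site):
  P1: {Z-α, Z-γ, Z-δ, Z-ζ}
  P2: {Z-β, Z-γ, Z-ε, Z-ζ, Z-η}
  P3: {Z-β, Z-γ, Z-δ, Z-ε, Z-θ}
  P4: {Z-β, Z-γ, Z-δ, Z-ε, Z-ζ, Z-η}
  P5: {Z-α, Z-γ, Z-δ, Z-ε, Z-ζ, Z-η}
No single site covers all 8 demand points.
But {P3, P5} covers everything, so the minimum is 2.

2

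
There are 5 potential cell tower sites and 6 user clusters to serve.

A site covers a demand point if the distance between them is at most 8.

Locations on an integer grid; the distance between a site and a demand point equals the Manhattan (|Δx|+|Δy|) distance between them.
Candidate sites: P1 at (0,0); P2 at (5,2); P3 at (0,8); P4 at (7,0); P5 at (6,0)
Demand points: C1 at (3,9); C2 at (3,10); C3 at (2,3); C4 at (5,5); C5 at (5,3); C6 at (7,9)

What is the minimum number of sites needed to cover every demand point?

2

Coverage sets (demand points within 8 of each site):
  P1: {C3, C5}
  P2: {C3, C4, C5}
  P3: {C1, C2, C3, C4, C6}
  P4: {C3, C4, C5}
  P5: {C3, C4, C5}
No single site covers all 6 demand points.
But {P1, P3} covers everything, so the minimum is 2.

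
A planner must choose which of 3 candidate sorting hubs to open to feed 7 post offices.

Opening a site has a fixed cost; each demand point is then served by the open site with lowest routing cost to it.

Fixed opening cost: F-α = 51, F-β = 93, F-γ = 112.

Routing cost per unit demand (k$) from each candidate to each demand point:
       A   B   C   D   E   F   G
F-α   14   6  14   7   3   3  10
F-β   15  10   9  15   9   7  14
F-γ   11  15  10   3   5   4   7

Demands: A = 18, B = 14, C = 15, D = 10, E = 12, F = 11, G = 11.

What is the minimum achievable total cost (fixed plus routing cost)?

Open {F-α, F-γ}: assign each demand point to its cheapest open site.
  A→F-γ 18×11=198, B→F-α 14×6=84, C→F-γ 15×10=150, D→F-γ 10×3=30, E→F-α 12×3=36, F→F-α 11×3=33, G→F-γ 11×7=77
  routing cost 608, fixed 163 → total 771.
Compare {F-α}: routing cost 795 + fixed 51 = 846.
Compare {F-α, F-β, F-γ}: routing cost 593 + fixed 256 = 849.
Compare {F-α, F-β}: routing cost 720 + fixed 144 = 864.
All other subsets cost ≥ 846. Minimum total cost: 771.

771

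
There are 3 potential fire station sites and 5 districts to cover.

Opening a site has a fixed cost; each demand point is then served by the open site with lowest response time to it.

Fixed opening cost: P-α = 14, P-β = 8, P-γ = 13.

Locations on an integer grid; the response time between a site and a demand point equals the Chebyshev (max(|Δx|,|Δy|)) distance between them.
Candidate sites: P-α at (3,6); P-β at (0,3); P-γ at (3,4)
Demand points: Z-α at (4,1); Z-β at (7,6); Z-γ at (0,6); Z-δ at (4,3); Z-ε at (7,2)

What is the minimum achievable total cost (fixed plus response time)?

Open {P-γ}: assign each demand point to its cheapest open site.
  Z-α→P-γ 3, Z-β→P-γ 4, Z-γ→P-γ 3, Z-δ→P-γ 1, Z-ε→P-γ 4
  response time 15, fixed 13 → total 28.
Compare {P-α}: response time 19 + fixed 14 = 33.
Compare {P-β}: response time 25 + fixed 8 = 33.
Compare {P-β, P-γ}: response time 15 + fixed 21 = 36.
All other subsets cost ≥ 33. Minimum total cost: 28.

28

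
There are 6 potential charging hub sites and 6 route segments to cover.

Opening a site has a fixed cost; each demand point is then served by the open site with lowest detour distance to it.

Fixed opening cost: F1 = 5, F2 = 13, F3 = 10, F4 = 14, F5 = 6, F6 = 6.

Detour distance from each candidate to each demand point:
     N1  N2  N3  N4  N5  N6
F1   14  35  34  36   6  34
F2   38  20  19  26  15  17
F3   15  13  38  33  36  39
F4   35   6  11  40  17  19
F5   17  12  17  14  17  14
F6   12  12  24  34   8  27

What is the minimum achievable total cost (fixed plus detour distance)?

88

Open {F1, F5}: assign each demand point to its cheapest open site.
  N1→F1 14, N2→F5 12, N3→F5 17, N4→F5 14, N5→F1 6, N6→F5 14
  detour distance 77, fixed 11 → total 88.
Compare {F5, F6}: detour distance 77 + fixed 12 = 89.
Compare {F1, F4, F5}: detour distance 65 + fixed 25 = 90.
Compare {F4, F5, F6}: detour distance 65 + fixed 26 = 91.
All other subsets cost ≥ 89. Minimum total cost: 88.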